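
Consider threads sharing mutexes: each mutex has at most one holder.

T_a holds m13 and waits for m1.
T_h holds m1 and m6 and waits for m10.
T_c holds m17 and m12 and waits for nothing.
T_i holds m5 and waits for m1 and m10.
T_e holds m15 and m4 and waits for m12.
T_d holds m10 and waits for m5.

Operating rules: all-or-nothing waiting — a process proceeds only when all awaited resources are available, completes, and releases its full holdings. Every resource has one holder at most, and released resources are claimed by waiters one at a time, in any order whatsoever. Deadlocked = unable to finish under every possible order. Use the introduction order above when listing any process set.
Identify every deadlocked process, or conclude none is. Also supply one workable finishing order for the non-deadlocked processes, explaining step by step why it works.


Deadlocked: T_a, T_h, T_i and T_d.
Key observation: the knot is the closed ring of waits T_h -> T_d -> T_i -> T_h; T_a waits into the deadlock from upstream.
The rest can finish in the order T_c, T_e.
Step-by-step check:
  T_c: no waits; runs immediately, freeing m17 and m12
  T_e waits on m12 — all released -> runs and releases m15 and m4


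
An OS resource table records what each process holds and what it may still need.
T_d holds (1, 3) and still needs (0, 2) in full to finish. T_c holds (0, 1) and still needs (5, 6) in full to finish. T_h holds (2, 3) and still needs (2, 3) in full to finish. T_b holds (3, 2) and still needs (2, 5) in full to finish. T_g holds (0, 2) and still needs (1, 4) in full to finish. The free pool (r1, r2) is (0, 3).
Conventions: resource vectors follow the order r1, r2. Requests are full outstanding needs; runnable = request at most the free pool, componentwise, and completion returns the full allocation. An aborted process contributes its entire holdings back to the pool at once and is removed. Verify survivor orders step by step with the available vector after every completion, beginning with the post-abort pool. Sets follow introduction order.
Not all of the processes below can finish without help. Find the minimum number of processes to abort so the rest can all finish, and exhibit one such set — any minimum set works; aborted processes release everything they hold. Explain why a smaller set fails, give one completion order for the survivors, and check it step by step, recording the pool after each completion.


The answer: abort T_b.
Key observation: the deadlocked T_h becomes finishable only because T_b released (3, 2); it completes at step 3 below.
No smaller set exists: with zero aborts the deadlock remains.
The survivors complete as T_g, T_d, T_h, T_c. Step-by-step check (starting from the post-abort pool):
  pool = (3, 5)
  T_g needs (1, 4) <= (3, 5) -> finishes; pool += (0, 2) = (3, 7)
  T_d needs (0, 2) <= (3, 7) -> finishes; pool += (1, 3) = (4, 10)
  T_h needs (2, 3) <= (4, 10) -> finishes; pool += (2, 3) = (6, 13)
  T_c needs (5, 6) <= (6, 13) -> finishes; pool += (0, 1) = (6, 14)


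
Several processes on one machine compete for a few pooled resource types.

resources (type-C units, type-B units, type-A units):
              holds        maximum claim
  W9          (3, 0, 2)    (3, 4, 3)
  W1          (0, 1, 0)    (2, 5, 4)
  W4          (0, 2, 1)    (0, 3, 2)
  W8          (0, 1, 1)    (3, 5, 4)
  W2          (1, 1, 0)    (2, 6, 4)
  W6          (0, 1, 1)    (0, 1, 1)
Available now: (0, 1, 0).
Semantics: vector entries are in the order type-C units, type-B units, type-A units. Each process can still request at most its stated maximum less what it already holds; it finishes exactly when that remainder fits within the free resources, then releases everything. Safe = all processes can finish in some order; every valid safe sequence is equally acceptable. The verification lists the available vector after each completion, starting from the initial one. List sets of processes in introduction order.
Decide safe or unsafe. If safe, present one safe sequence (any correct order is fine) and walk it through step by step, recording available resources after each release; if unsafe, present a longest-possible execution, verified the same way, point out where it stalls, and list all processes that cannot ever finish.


SAFE — a valid safe sequence is W6, W4, W9, W1, W8, W2.
Key observation: at W4 the run first touches a limit — (0, 1, 1) against (0, 2, 1), exact on a resource it actually requests.
Check, step by step:
  pool = (0, 1, 0)
  W6 needs (0, 0, 0) <= (0, 1, 0) -> finishes; pool += (0, 1, 1) = (0, 2, 1)
  W4 needs (0, 1, 1) <= (0, 2, 1) -> finishes; pool += (0, 2, 1) = (0, 4, 2)
  W9 needs (0, 4, 1) <= (0, 4, 2) -> finishes; pool += (3, 0, 2) = (3, 4, 4)
  W1 needs (2, 4, 4) <= (3, 4, 4) -> finishes; pool += (0, 1, 0) = (3, 5, 4)
  W8 needs (3, 4, 3) <= (3, 5, 4) -> finishes; pool += (0, 1, 1) = (3, 6, 5)
  W2 needs (1, 5, 4) <= (3, 6, 5) -> finishes; pool += (1, 1, 0) = (4, 7, 5)


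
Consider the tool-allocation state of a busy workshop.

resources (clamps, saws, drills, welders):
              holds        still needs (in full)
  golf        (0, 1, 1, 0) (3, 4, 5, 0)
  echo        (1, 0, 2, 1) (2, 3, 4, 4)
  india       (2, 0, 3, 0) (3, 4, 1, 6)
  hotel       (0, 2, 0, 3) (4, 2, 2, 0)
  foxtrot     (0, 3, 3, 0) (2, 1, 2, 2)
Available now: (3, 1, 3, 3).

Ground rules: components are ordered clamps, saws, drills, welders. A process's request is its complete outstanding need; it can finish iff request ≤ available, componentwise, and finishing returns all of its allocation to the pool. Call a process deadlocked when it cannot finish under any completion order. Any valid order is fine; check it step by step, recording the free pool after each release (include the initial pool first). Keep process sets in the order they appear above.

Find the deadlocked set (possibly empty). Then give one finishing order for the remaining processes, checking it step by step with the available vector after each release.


The deadlocked set is echo, india and hotel.
Key observation: after foxtrot, golf the pool peaks at (3, 5, 7, 3), and each blocked process is short somewhere: echo on welders; india on welders; hotel on clamps.
The rest can finish in the order foxtrot, golf. Walking it through:
  pool = (3, 1, 3, 3)
  foxtrot: need (2, 1, 2, 2) fits (3, 1, 3, 3); releases (0, 3, 3, 0), pool now (3, 4, 6, 3)
  golf: need (3, 4, 5, 0) fits (3, 4, 6, 3); releases (0, 1, 1, 0), pool now (3, 5, 7, 3)
The stuck group stays short no matter what:
  blocked: echo wants (2, 3, 4, 4), pool (3, 5, 7, 3) — not enough welders
  blocked: india wants (3, 4, 1, 6), pool (3, 5, 7, 3) — not enough welders
  blocked: hotel wants (4, 2, 2, 0), pool (3, 5, 7, 3) — not enough clamps


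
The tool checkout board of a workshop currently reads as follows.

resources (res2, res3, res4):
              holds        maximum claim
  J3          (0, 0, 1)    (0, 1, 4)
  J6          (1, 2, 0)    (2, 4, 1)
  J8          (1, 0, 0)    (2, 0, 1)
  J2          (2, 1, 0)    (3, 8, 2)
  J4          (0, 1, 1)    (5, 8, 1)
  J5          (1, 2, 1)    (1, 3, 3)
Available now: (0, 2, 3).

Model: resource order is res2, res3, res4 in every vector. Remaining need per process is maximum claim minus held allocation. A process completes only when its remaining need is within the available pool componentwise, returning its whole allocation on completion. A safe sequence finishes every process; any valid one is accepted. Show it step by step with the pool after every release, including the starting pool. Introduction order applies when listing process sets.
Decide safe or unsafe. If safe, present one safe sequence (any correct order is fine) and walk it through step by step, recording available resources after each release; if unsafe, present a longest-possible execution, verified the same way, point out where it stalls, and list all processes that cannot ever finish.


UNSAFE.
Key observation: the wall is res3: completing J5, J3, J8, J6 brings the pool only to (3, 6, 5), and all the rest need more.
Going as far as possible: J5, J3, J8, J6; after that, nothing fits. Walking it through:
  pool = (0, 2, 3)
  J5 needs (0, 1, 2) <= (0, 2, 3) -> finishes; pool += (1, 2, 1) = (1, 4, 4)
  J3 needs (0, 1, 3) <= (1, 4, 4) -> finishes; pool += (0, 0, 1) = (1, 4, 5)
  J8 needs (1, 0, 1) <= (1, 4, 5) -> finishes; pool += (1, 0, 0) = (2, 4, 5)
  J6 needs (1, 2, 1) <= (2, 4, 5) -> finishes; pool += (1, 2, 0) = (3, 6, 5)
  blocked: J2 wants (1, 7, 2), pool (3, 6, 5) — not enough res3
  blocked: J4 wants (5, 7, 0), pool (3, 6, 5) — not enough res2 and res3
Never able to finish: J2 and J4.


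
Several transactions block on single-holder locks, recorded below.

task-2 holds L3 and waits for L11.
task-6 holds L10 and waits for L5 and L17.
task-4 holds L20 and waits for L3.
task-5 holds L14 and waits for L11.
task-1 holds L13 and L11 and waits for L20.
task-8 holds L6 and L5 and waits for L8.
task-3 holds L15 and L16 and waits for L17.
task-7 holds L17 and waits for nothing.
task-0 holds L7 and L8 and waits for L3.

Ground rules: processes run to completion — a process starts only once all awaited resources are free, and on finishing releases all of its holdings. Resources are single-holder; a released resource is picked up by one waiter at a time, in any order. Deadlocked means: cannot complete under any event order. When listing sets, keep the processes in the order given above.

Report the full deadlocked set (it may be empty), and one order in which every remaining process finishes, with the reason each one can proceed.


Deadlocked: task-2, task-6, task-4, task-5, task-1, task-8 and task-0.
Key observation: task-2 -> task-1 -> task-4 -> task-2 is a circular wait — nothing in it can go first; task-6, task-5, task-8 and task-0 wait into the deadlock from upstream.
A valid finishing order for the others: task-7, task-3.
Check, step by step:
  task-7: no waits; runs immediately, freeing L17
  task-3 waits on L17 — all released -> runs and releases L15 and L16


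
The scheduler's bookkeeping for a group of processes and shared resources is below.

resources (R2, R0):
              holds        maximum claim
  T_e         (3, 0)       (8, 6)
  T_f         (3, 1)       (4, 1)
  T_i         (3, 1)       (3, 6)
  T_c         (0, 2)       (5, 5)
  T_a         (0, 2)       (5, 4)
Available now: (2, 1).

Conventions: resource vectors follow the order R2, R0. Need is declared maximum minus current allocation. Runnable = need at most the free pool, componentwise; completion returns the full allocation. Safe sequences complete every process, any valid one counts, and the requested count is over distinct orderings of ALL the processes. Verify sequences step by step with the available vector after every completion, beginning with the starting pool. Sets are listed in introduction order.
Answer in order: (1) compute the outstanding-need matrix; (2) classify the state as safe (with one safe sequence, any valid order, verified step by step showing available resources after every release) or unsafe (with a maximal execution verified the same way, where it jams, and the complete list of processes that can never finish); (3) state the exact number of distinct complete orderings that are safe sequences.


(1) Remaining need (order R2, R0):
  T_e: (5, 6)
  T_f: (1, 0)
  T_i: (0, 5)
  T_c: (5, 3)
  T_a: (5, 2)
(2) SAFE — a valid safe sequence is T_f, T_a, T_c, T_e, T_i.
Key observation: the first exact fit in this order is T_a — it needs (5, 2) with (5, 2) free, meeting a requested resource to the last unit.
Step-by-step check:
  pool = (2, 1)
  T_f: need (1, 0) fits (2, 1); releases (3, 1), pool now (5, 2)
  T_a: need (5, 2) fits (5, 2); releases (0, 2), pool now (5, 4)
  T_c: need (5, 3) fits (5, 4); releases (0, 2), pool now (5, 6)
  T_e: need (5, 6) fits (5, 6); releases (3, 0), pool now (8, 6)
  T_i: need (0, 5) fits (8, 6); releases (3, 1), pool now (11, 7)
(3) Precisely 2 of the possible complete orderings are safe sequences.


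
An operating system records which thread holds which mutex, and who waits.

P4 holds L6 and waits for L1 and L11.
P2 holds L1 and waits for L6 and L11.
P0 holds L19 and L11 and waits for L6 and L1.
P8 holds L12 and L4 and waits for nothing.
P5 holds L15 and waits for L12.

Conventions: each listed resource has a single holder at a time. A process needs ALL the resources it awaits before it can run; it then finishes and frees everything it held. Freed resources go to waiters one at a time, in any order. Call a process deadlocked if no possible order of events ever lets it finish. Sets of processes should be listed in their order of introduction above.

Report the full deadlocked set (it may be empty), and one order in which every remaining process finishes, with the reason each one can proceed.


The deadlocked set is P4, P2 and P0.
Key observation: nobody on the ring P4 -> P2 -> P4 can start until another member finishes, which never happens; P0 is caught in further circular waits.
A valid finishing order for the others: P8, P5.
Walking it through:
  run P8 (it waits on nothing); releases L12 and L4
  run P5 (all its waits — L12 — are resolved); releases L15


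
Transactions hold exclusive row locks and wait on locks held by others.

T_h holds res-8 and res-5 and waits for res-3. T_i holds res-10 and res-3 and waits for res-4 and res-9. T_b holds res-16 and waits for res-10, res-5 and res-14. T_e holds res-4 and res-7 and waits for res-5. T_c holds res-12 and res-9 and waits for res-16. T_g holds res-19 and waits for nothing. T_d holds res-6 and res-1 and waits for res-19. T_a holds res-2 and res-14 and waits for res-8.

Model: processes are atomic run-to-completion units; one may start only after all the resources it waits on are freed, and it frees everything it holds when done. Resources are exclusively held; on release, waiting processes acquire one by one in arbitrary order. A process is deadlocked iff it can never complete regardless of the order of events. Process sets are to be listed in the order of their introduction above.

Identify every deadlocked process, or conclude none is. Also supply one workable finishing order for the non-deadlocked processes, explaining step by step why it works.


The deadlocked set is T_h, T_i, T_b, T_e, T_c and T_a.
Key observation: the wait chain closes on itself along T_h -> T_i -> T_e -> T_h; T_b, T_c and T_a are caught in further circular waits.
A valid finishing order for the others: T_g, T_d.
Walking it through:
  T_g: no waits; runs immediately, freeing res-19
  run T_d (all its waits — res-19 — are resolved); releases res-6 and res-1


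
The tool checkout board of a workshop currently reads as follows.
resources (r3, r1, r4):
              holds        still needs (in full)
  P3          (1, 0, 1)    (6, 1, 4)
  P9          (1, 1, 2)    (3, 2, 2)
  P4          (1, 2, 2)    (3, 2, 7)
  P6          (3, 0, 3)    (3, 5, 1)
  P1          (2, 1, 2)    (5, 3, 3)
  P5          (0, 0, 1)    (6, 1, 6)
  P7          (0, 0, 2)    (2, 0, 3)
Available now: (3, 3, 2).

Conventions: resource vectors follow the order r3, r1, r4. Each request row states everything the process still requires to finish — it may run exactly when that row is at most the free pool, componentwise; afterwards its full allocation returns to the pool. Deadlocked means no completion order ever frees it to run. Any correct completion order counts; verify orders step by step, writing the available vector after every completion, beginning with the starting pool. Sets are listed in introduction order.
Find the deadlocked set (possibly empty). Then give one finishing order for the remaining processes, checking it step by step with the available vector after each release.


Deadlocked set: P3, P4, P6, P1 and P5.
Key observation: after P9, P7 the pool peaks at (4, 4, 6), and each blocked process is short somewhere: P3 on r3; P4 on r4; P6 on r1; P1 on r3; P5 on r3.
The rest can finish in the order P9, P7. Check, step by step:
  pool = (3, 3, 2)
  run P9 (needs (3, 2, 2), free (3, 3, 2)); after release of (1, 1, 2) the pool is (4, 4, 4)
  run P7 (needs (2, 0, 3), free (4, 4, 4)); after release of (0, 0, 2) the pool is (4, 4, 6)
None of the blocked processes ever fits:
  blocked: P3 wants (6, 1, 4), pool (4, 4, 6) — not enough r3
  blocked: P4 wants (3, 2, 7), pool (4, 4, 6) — not enough r4
  blocked: P6 wants (3, 5, 1), pool (4, 4, 6) — not enough r1
  blocked: P1 wants (5, 3, 3), pool (4, 4, 6) — not enough r3
  blocked: P5 wants (6, 1, 6), pool (4, 4, 6) — not enough r3


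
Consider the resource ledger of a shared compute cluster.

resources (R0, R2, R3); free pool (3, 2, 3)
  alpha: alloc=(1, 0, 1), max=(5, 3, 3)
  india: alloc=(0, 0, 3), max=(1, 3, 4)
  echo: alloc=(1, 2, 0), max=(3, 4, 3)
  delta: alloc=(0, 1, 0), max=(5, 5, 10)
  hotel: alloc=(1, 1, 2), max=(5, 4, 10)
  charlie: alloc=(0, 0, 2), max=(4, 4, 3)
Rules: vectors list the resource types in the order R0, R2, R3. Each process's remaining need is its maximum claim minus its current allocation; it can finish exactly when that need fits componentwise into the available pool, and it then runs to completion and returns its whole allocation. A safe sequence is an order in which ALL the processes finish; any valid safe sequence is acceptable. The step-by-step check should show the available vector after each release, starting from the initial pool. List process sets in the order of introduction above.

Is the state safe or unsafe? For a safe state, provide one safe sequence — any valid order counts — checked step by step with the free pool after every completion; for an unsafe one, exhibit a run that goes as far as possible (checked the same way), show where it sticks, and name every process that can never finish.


SAFE. One safe sequence: echo, india, charlie, hotel, delta, alpha.
Key observation: echo marks the first exact bind of the order: its need (2, 2, 3) fits the free (3, 2, 3) with zero slack on a requested resource.
Verifying each step:
  pool = (3, 2, 3)
  echo: need (2, 2, 3) fits (3, 2, 3); releases (1, 2, 0), pool now (4, 4, 3)
  india: need (1, 3, 1) fits (4, 4, 3); releases (0, 0, 3), pool now (4, 4, 6)
  charlie: need (4, 4, 1) fits (4, 4, 6); releases (0, 0, 2), pool now (4, 4, 8)
  hotel: need (4, 3, 8) fits (4, 4, 8); releases (1, 1, 2), pool now (5, 5, 10)
  delta: need (5, 4, 10) fits (5, 5, 10); releases (0, 1, 0), pool now (5, 6, 10)
  alpha: need (4, 3, 2) fits (5, 6, 10); releases (1, 0, 1), pool now (6, 6, 11)


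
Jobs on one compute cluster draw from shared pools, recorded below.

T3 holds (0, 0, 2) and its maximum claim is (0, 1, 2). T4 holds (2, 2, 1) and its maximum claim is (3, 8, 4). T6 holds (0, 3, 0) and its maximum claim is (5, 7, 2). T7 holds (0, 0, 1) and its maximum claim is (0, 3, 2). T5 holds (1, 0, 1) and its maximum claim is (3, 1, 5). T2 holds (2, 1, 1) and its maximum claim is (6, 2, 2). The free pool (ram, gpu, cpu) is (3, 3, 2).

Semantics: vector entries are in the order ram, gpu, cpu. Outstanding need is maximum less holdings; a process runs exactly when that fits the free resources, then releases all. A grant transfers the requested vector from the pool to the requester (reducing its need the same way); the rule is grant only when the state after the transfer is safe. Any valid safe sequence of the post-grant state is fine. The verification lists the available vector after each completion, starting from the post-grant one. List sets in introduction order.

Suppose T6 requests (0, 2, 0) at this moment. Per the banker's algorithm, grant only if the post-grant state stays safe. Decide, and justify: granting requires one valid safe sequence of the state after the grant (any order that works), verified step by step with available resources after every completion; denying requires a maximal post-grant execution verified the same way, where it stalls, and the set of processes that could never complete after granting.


GRANT — the state after the grant stays safe, e.g. via T3, T5, T2, T6, T7, T4.
Key observation: with (3, 1, 2) left after the transfer, T3 can run at once — the state stays safe.
Check on the post-grant state, step by step:
  pool = (3, 1, 2)
  run T3 (needs (0, 1, 0), free (3, 1, 2)); after release of (0, 0, 2) the pool is (3, 1, 4)
  run T5 (needs (2, 1, 4), free (3, 1, 4)); after release of (1, 0, 1) the pool is (4, 1, 5)
  run T2 (needs (4, 1, 1), free (4, 1, 5)); after release of (2, 1, 1) the pool is (6, 2, 6)
  run T6 (needs (5, 2, 2), free (6, 2, 6)); after release of (0, 5, 0) the pool is (6, 7, 6)
  run T7 (needs (0, 3, 1), free (6, 7, 6)); after release of (0, 0, 1) the pool is (6, 7, 7)
  run T4 (needs (1, 6, 3), free (6, 7, 7)); after release of (2, 2, 1) the pool is (8, 9, 8)


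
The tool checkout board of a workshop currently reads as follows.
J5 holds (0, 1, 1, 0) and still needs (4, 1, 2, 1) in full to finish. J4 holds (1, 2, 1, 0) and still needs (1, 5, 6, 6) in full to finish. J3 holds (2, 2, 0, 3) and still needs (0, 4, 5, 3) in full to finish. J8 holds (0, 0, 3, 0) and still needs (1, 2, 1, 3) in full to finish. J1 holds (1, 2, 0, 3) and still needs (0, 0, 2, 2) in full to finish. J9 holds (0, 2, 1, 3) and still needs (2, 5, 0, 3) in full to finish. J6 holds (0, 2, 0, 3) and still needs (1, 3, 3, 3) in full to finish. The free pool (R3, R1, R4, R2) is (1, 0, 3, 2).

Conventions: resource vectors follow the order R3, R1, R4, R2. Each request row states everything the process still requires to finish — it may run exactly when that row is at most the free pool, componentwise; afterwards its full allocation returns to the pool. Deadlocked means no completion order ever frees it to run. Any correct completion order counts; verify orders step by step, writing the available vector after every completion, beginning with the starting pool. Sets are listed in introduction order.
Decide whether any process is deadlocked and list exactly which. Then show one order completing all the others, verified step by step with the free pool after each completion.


The deadlocked set is J5, J4, J3, J9 and J6.
Key observation: after J1, J8 the pool peaks at (2, 2, 6, 5), and each blocked process is short somewhere: J5 on R3; J4 on R1, R2; J3 on R1; J9 on R1; J6 on R1.
A valid finishing order for the others: J1, J8. Walking it through:
  pool = (1, 0, 3, 2)
  J1 needs (0, 0, 2, 2) <= (1, 0, 3, 2) -> finishes; pool += (1, 2, 0, 3) = (2, 2, 3, 5)
  J8 needs (1, 2, 1, 3) <= (2, 2, 3, 5) -> finishes; pool += (0, 0, 3, 0) = (2, 2, 6, 5)
The stuck group stays short no matter what:
  blocked: J5 wants (4, 1, 2, 1), pool (2, 2, 6, 5) — not enough R3
  blocked: J4 wants (1, 5, 6, 6), pool (2, 2, 6, 5) — not enough R1 and R2
  blocked: J3 wants (0, 4, 5, 3), pool (2, 2, 6, 5) — not enough R1
  blocked: J9 wants (2, 5, 0, 3), pool (2, 2, 6, 5) — not enough R1
  blocked: J6 wants (1, 3, 3, 3), pool (2, 2, 6, 5) — not enough R1


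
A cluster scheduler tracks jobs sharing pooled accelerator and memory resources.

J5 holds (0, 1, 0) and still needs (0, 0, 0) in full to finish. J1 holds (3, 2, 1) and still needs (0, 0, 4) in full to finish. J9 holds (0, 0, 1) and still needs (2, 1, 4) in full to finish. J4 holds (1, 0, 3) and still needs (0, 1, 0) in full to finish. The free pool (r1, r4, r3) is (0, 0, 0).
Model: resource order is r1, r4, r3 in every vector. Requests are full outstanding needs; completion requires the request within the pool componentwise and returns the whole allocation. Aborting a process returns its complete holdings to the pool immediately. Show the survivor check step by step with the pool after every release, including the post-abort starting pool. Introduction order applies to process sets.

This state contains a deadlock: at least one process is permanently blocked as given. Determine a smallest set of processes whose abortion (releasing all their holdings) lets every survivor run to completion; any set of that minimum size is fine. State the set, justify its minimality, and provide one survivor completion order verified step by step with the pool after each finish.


The answer: abort J9.
Key observation: before aborting J9, J1 was permanently blocked — no order could ever run it; afterwards it completes at step 3.
No smaller set exists: with zero aborts the deadlock remains.
Survivors finish in the order: J5, J4, J1. Walking it through (pool after the aborts first):
  pool = (0, 0, 1)
  run J5 (needs (0, 0, 0), free (0, 0, 1)); after release of (0, 1, 0) the pool is (0, 1, 1)
  run J4 (needs (0, 1, 0), free (0, 1, 1)); after release of (1, 0, 3) the pool is (1, 1, 4)
  run J1 (needs (0, 0, 4), free (1, 1, 4)); after release of (3, 2, 1) the pool is (4, 3, 5)


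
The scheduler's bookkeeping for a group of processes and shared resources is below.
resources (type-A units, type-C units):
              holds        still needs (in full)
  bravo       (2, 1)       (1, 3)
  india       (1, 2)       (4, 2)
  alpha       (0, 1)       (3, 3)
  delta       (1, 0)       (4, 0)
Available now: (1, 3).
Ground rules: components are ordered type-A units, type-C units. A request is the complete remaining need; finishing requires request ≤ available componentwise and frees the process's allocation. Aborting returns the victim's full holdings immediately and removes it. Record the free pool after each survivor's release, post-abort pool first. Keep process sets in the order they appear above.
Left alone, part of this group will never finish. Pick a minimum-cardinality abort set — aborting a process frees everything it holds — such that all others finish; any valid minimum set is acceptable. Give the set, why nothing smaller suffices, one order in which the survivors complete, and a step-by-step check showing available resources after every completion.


Minimum abort set: delta.
Key observation: india could never have finished before the abort; with (1, 0) returned by delta, it fits at step 2.
Why nothing smaller works: aborting no one leaves the state deadlocked as given.
One survivor order: bravo, india, alpha. Step-by-step check (post-abort pool first):
  pool = (2, 3)
  bravo needs (1, 3) <= (2, 3) -> finishes; pool += (2, 1) = (4, 4)
  india needs (4, 2) <= (4, 4) -> finishes; pool += (1, 2) = (5, 6)
  alpha needs (3, 3) <= (5, 6) -> finishes; pool += (0, 1) = (5, 7)


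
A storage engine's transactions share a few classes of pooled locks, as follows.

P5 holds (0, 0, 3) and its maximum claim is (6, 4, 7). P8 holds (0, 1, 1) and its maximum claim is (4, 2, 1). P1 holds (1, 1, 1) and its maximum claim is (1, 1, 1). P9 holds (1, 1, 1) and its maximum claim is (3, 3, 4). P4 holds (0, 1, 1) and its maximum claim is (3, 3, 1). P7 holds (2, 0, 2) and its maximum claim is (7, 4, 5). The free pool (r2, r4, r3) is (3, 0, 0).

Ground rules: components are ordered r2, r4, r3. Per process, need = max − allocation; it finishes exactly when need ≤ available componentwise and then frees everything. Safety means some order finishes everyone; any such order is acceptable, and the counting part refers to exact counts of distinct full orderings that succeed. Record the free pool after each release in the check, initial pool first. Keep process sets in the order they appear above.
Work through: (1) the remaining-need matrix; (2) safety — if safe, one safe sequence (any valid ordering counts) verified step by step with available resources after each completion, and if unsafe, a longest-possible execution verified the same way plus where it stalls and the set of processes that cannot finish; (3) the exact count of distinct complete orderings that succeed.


(1) Need matrix, components ordered r2, r4, r3:
  P5: (6, 4, 4)
  P8: (4, 1, 0)
  P1: (0, 0, 0)
  P9: (2, 2, 3)
  P4: (3, 2, 0)
  P7: (5, 4, 3)
(2) The state is SAFE; one workable sequence: P1, P8, P4, P9, P7, P5.
Key observation: P8 is the earliest step where a requested resource binds exactly: need (4, 1, 0), pool (4, 1, 1) at its turn.
Verifying each step:
  pool = (3, 0, 0)
  P1 needs (0, 0, 0) <= (3, 0, 0) -> finishes; pool += (1, 1, 1) = (4, 1, 1)
  P8 needs (4, 1, 0) <= (4, 1, 1) -> finishes; pool += (0, 1, 1) = (4, 2, 2)
  P4 needs (3, 2, 0) <= (4, 2, 2) -> finishes; pool += (0, 1, 1) = (4, 3, 3)
  P9 needs (2, 2, 3) <= (4, 3, 3) -> finishes; pool += (1, 1, 1) = (5, 4, 4)
  P7 needs (5, 4, 3) <= (5, 4, 4) -> finishes; pool += (2, 0, 2) = (7, 4, 6)
  P5 needs (6, 4, 4) <= (7, 4, 6) -> finishes; pool += (0, 0, 3) = (7, 4, 9)
(3) The exact count: 1 of the possible complete orderings is a safe sequence.


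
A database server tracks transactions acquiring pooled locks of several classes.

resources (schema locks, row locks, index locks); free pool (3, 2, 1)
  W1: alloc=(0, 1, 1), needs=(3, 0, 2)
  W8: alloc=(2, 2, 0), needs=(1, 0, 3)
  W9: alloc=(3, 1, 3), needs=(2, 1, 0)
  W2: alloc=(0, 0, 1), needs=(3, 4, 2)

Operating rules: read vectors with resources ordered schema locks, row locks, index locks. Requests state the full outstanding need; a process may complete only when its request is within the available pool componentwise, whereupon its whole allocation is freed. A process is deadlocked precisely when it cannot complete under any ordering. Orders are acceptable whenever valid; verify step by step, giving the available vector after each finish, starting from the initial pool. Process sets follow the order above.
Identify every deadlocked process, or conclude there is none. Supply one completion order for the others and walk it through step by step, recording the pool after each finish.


The deadlocked set is empty.
Key observation: the pool covers W9 at once, and every later process fits after earlier releases.
One completion order for the rest: W9, W1, W2, W8. Verifying each step:
  pool = (3, 2, 1)
  W9: need (2, 1, 0) fits (3, 2, 1); releases (3, 1, 3), pool now (6, 3, 4)
  W1: need (3, 0, 2) fits (6, 3, 4); releases (0, 1, 1), pool now (6, 4, 5)
  W2: need (3, 4, 2) fits (6, 4, 5); releases (0, 0, 1), pool now (6, 4, 6)
  W8: need (1, 0, 3) fits (6, 4, 6); releases (2, 2, 0), pool now (8, 6, 6)


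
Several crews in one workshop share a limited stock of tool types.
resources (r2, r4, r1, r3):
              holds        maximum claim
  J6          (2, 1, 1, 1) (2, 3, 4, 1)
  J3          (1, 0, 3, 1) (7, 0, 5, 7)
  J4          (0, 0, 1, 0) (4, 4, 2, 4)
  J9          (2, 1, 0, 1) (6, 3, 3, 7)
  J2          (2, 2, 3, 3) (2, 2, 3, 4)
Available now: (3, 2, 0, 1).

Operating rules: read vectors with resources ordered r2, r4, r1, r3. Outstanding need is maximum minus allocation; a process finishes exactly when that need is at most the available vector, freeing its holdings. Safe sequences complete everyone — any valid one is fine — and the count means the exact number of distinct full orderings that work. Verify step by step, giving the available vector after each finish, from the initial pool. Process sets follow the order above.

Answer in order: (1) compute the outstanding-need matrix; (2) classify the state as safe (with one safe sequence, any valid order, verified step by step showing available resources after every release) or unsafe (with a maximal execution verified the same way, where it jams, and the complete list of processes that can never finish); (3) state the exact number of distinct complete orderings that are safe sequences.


(1) Need matrix, components ordered r2, r4, r1, r3:
  J6: (0, 2, 3, 0)
  J3: (6, 0, 2, 6)
  J4: (4, 4, 1, 4)
  J9: (4, 2, 3, 6)
  J2: (0, 0, 0, 1)
(2) UNSAFE.
Key observation: J2, J6, J4 can finish, but then (7, 5, 5, 5) is all there is, and the blocked group's r3 demands exceed it.
A maximal execution: J2, J6, J4 — then nothing else fits. Walking it through:
  pool = (3, 2, 0, 1)
  J2: need (0, 0, 0, 1) fits (3, 2, 0, 1); releases (2, 2, 3, 3), pool now (5, 4, 3, 4)
  J6: need (0, 2, 3, 0) fits (5, 4, 3, 4); releases (2, 1, 1, 1), pool now (7, 5, 4, 5)
  J4: need (4, 4, 1, 4) fits (7, 5, 4, 5); releases (0, 0, 1, 0), pool now (7, 5, 5, 5)
  J3 still needs (6, 0, 2, 6) but only (7, 5, 5, 5) is free — short on r3
  J9 still needs (4, 2, 3, 6) but only (7, 5, 5, 5) is free — short on r3
Permanently blocked: J3 and J9.
(3) Precisely 0 of the possible complete orderings are safe sequences.


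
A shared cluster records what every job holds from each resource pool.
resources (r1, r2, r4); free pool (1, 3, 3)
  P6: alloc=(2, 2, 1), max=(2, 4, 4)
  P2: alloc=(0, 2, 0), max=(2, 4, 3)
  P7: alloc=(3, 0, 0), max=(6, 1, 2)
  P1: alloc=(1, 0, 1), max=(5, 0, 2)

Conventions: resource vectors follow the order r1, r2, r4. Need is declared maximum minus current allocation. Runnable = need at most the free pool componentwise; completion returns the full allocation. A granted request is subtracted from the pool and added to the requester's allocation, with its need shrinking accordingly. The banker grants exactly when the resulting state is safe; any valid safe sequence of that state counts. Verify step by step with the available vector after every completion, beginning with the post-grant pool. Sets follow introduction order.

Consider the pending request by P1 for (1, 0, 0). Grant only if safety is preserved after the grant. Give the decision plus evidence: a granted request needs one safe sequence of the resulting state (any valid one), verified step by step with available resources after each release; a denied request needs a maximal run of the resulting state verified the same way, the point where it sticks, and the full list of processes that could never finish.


DENY — the pretend-granted state is unsafe.
Key observation: P6, P2 can finish, but then (2, 7, 4) is all there is, and the blocked group's r1 demands exceed it.
On the post-grant state, P6, P2 is a maximal run — nothing extends it. Walking it through:
  pool = (0, 3, 3)
  P6: need (0, 2, 3) fits (0, 3, 3); releases (2, 2, 1), pool now (2, 5, 4)
  P2: need (2, 2, 3) fits (2, 5, 4); releases (0, 2, 0), pool now (2, 7, 4)
  P7 cannot run: need (3, 1, 2) vs free (2, 7, 4) (insufficient r1)
  P1 cannot run: need (3, 0, 1) vs free (2, 7, 4) (insufficient r1)
Post-grant, the permanently blocked set is P7 and P1.


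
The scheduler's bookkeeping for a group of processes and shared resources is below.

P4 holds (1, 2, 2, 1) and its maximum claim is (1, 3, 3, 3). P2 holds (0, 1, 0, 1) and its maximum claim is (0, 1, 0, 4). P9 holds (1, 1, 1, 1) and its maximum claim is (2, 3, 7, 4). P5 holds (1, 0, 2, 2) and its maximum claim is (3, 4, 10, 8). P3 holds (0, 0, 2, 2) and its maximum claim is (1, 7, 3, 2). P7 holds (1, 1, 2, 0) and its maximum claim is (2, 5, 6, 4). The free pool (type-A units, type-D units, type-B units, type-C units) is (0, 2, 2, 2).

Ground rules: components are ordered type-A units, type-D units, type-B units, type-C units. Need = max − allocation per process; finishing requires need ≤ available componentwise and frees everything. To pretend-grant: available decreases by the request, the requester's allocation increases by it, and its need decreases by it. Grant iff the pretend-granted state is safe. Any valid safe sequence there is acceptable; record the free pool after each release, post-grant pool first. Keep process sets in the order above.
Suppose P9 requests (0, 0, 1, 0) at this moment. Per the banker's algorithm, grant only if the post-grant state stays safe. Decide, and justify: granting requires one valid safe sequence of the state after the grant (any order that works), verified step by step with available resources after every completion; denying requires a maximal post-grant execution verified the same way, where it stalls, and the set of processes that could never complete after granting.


DENY — the pretend-granted state is unsafe.
Key observation: after P4, P2 the pool peaks at (1, 5, 3, 4), and each blocked process is short somewhere: P9 on type-B units; P5 on type-A units, type-B units, type-C units; P3 on type-D units; P7 on type-B units.
Pretend the grant happened; the run P4, P2 goes as far as possible. Check, step by step:
  pool = (0, 2, 1, 2)
  run P4 (needs (0, 1, 1, 2), free (0, 2, 1, 2)); after release of (1, 2, 2, 1) the pool is (1, 4, 3, 3)
  run P2 (needs (0, 0, 0, 3), free (1, 4, 3, 3)); after release of (0, 1, 0, 1) the pool is (1, 5, 3, 4)
  P9 still needs (1, 2, 5, 3) but only (1, 5, 3, 4) is free — short on type-B units
  P5 still needs (2, 4, 8, 6) but only (1, 5, 3, 4) is free — short on type-A units, type-B units and type-C units
  P3 still needs (1, 7, 1, 0) but only (1, 5, 3, 4) is free — short on type-D units
  P7 still needs (1, 4, 4, 4) but only (1, 5, 3, 4) is free — short on type-B units
Had the request been granted, P9, P5, P3 and P7 could never finish.


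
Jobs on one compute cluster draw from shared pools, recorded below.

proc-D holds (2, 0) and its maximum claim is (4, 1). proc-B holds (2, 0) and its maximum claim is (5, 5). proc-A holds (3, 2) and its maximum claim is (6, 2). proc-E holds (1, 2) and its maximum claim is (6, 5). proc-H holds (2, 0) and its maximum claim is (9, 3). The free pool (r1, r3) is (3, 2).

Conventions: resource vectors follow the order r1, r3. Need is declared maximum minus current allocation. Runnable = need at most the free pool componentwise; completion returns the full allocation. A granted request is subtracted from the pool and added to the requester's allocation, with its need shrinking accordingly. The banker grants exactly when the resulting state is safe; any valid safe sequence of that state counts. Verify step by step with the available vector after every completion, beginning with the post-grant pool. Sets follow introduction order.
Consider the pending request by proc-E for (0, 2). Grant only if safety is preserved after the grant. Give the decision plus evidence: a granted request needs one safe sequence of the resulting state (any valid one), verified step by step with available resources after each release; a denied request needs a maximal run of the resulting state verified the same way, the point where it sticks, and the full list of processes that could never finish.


GRANT: granting preserves safety; a valid post-grant sequence is proc-A, proc-D, proc-E, proc-B, proc-H.
Key observation: after the grant the pool drops to (3, 0), which still lets proc-A finish first and unwind the rest.
Step-by-step check of the post-grant state:
  pool = (3, 0)
  proc-A needs (3, 0) <= (3, 0) -> finishes; pool += (3, 2) = (6, 2)
  proc-D needs (2, 1) <= (6, 2) -> finishes; pool += (2, 0) = (8, 2)
  proc-E needs (5, 1) <= (8, 2) -> finishes; pool += (1, 4) = (9, 6)
  proc-B needs (3, 5) <= (9, 6) -> finishes; pool += (2, 0) = (11, 6)
  proc-H needs (7, 3) <= (11, 6) -> finishes; pool += (2, 0) = (13, 6)


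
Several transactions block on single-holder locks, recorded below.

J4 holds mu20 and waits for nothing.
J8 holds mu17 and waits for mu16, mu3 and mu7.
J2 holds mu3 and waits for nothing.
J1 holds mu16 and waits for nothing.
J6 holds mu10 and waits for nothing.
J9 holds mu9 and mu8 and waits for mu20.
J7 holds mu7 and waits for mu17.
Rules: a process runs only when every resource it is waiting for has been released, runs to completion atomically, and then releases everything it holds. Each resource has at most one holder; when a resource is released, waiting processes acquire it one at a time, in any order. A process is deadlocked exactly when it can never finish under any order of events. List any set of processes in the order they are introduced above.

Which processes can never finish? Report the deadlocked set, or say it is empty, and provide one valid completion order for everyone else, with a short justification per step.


The deadlocked set is J8 and J7.
Key observation: nobody on the ring J8 -> J7 -> J8 can start until another member finishes, which never happens; no other process is dragged down with it.
The rest can finish in the order J2, J4, J9, J6, J1.
Check, step by step:
  J2 waits on nothing -> runs at once and releases mu3
  J4 waits on nothing -> runs at once and releases mu20
  run J9 (all its waits — mu20 — are resolved); releases mu9 and mu8
  J6 waits on nothing -> runs at once and releases mu10
  J1 waits on nothing -> runs at once and releases mu16


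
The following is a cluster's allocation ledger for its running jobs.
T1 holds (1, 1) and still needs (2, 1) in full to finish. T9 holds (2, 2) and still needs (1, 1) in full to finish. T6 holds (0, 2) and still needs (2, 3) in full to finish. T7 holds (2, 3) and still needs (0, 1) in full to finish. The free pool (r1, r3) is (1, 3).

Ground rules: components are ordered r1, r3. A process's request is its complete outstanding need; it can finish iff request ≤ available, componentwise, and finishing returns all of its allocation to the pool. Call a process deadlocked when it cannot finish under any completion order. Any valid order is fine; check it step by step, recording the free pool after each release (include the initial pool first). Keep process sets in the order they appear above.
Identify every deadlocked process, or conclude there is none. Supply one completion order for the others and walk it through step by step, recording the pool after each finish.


Nothing here is deadlocked.
Key observation: the pool covers T7 at once, and every later process fits after earlier releases.
One completion order for the rest: T7, T9, T6, T1. Check, step by step:
  pool = (1, 3)
  T7 needs (0, 1) <= (1, 3) -> finishes; pool += (2, 3) = (3, 6)
  T9 needs (1, 1) <= (3, 6) -> finishes; pool += (2, 2) = (5, 8)
  T6 needs (2, 3) <= (5, 8) -> finishes; pool += (0, 2) = (5, 10)
  T1 needs (2, 1) <= (5, 10) -> finishes; pool += (1, 1) = (6, 11)
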